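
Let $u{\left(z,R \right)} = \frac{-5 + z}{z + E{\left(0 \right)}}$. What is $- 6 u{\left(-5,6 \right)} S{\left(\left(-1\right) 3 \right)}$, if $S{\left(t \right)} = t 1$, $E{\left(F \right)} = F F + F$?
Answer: $36$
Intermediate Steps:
$E{\left(F \right)} = F + F^{2}$ ($E{\left(F \right)} = F^{2} + F = F + F^{2}$)
$u{\left(z,R \right)} = \frac{-5 + z}{z}$ ($u{\left(z,R \right)} = \frac{-5 + z}{z + 0 \left(1 + 0\right)} = \frac{-5 + z}{z + 0 \cdot 1} = \frac{-5 + z}{z + 0} = \frac{-5 + z}{z}$)
$S{\left(t \right)} = t$
$- 6 u{\left(-5,6 \right)} S{\left(\left(-1\right) 3 \right)} = - 6 \frac{-5 - 5}{-5} \left(\left(-1\right) 3\right) = - 6 \left(\left(- \frac{1}{5}\right) \left(-10\right)\right) \left(-3\right) = \left(-6\right) 2 \left(-3\right) = \left(-12\right) \left(-3\right) = 36$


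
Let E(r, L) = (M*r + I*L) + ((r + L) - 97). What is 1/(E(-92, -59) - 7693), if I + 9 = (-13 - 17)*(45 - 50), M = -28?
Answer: -1/13684 ≈ -7.3078e-5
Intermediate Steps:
I = 141 (I = -9 + (-13 - 17)*(45 - 50) = -9 - 30*(-5) = -9 + 150 = 141)
E(r, L) = -97 - 27*r + 142*L (E(r, L) = (-28*r + 141*L) + ((r + L) - 97) = (-28*r + 141*L) + ((L + r) - 97) = (-28*r + 141*L) + (-97 + L + r) = -97 - 27*r + 142*L)
1/(E(-92, -59) - 7693) = 1/((-97 - 27*(-92) + 142*(-59)) - 7693) = 1/((-97 + 2484 - 8378) - 7693) = 1/(-5991 - 7693) = 1/(-13684) = -1/13684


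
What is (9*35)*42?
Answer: 13230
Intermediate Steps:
(9*35)*42 = 315*42 = 13230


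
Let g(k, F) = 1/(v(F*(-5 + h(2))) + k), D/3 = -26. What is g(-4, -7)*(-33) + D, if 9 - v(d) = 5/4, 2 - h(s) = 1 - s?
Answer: -434/5 ≈ -86.800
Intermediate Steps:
h(s) = 1 + s (h(s) = 2 - (1 - s) = 2 + (-1 + s) = 1 + s)
v(d) = 31/4 (v(d) = 9 - 5/4 = 31/4)
D = -78 (D = 3*(-26) = -78)
g(k, F) = 1/(31/4 + k)
g(-4, -7)*(-33) + D = (4/(31 + 4*(-4)))*(-33) - 78 = (4/(31 - 16))*(-33) - 78 = (4/15)*(-33) - 78 = -44/5 - 78 = -434/5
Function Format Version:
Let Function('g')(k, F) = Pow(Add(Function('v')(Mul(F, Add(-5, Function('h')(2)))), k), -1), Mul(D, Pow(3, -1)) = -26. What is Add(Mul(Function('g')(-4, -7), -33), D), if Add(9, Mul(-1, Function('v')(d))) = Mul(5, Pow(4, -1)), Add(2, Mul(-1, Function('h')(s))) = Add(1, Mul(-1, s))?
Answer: Rational(-434, 5) ≈ -86.800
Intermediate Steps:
Function('h')(s) = Add(1, s) (Function('h')(s) = Add(2, Mul(-1, Add(1, Mul(-1, s)))) = Add(2, Add(-1, s)) = Add(1, s))
Function('v')(d) = Rational(31, 4) (Function('v')(d) = Add(9, Mul(-1, Mul(5, Pow(4, -1)))) = Add(9, Mul(-1, Mul(5, Rational(1, 4)))) = Add(9, Mul(-1, Rational(5, 4))) = Add(9, Rational(-5, 4)) = Rational(31, 4))
D = -78 (D = Mul(3, -26) = -78)
Function('g')(k, F) = Pow(Add(Rational(31, 4), k), -1)
Add(Mul(Function('g')(-4, -7), -33), D) = Add(Mul(Mul(4, Pow(Add(31, Mul(4, -4)), -1)), -33), -78) = Add(Mul(Mul(4, Pow(Add(31, -16), -1)), -33), -78) = Add(Mul(Mul(4, Pow(15, -1)), -33), -78) = Add(Mul(Mul(4, Rational(1, 15)), -33), -78) = Add(Mul(Rational(4, 15), -33), -78) = Add(Rational(-44, 5), -78) = Rational(-434, 5)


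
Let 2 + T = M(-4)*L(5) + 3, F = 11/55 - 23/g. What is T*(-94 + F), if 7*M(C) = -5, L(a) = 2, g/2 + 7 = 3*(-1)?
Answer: 5559/140 ≈ 39.707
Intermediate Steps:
g = -20 (g = -14 + 2*(3*(-1)) = -14 + 2*(-3) = -14 - 6 = -20)
M(C) = -5/7 (M(C) = (⅐)*(-5) = -5/7)
F = 27/20 (F = 11/55 - 23/(-20) = 11*(1/55) - 23*(-1/20) = ⅕ + 23/20 = 27/20 ≈ 1.3500)
T = -3/7 (T = -2 + (-5/7*2 + 3) = -2 + (-10/7 + 3) = -2 + 11/7 = -3/7 ≈ -0.42857)
T*(-94 + F) = -3*(-94 + 27/20)/7 = -3/7*(-1853/20) = 5559/140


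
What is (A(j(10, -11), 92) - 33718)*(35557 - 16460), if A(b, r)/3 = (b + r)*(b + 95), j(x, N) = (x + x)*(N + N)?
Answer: 6234444814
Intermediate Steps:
j(x, N) = 4*N*x (j(x, N) = (2*x)*(2*N) = 4*N*x)
A(b, r) = 3*(95 + b)*(b + r) (A(b, r) = 3*((b + r)*(b + 95)) = 3*((b + r)*(95 + b)) = 3*((95 + b)*(b + r)) = 3*(95 + b)*(b + r))
(A(j(10, -11), 92) - 33718)*(35557 - 16460) = ((3*(4*(-11)*10)**2 + 285*(4*(-11)*10) + 285*92 + 3*(4*(-11)*10)*92) - 33718)*(35557 - 16460) = ((3*(-440)**2 + 285*(-440) + 26220 + 3*(-440)*92) - 33718)*19097 = ((3*193600 - 125400 + 26220 - 121440) - 33718)*19097 = ((580800 - 125400 + 26220 - 121440) - 33718)*19097 = (360180 - 33718)*19097 = 326462*19097 = 6234444814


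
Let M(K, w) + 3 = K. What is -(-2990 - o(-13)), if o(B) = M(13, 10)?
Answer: 3000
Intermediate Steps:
M(K, w) = -3 + K
o(B) = 10 (o(B) = -3 + 13 = 10)
-(-2990 - o(-13)) = -(-2990 - 1*10) = -(-2990 - 10) = -1*(-3000) = 3000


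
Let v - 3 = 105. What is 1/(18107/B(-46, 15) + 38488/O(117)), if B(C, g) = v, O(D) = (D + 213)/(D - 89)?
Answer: 5940/20393837 ≈ 0.00029126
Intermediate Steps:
v = 108 (v = 3 + 105 = 108)
O(D) = (213 + D)/(-89 + D)
B(C, g) = 108
1/(18107/B(-46, 15) + 38488/O(117)) = 1/(18107/108 + 38488/(((213 + 117)/(-89 + 117)))) = 1/(18107*(1/108) + 38488/((330/28))) = 1/(18107/108 + 38488/(((1/28)*330))) = 1/(18107/108 + 38488/(165/14)) = 1/(18107/108 + 38488*(14/165)) = 1/(18107/108 + 538832/165) = 1/(20393837/5940) = 5940/20393837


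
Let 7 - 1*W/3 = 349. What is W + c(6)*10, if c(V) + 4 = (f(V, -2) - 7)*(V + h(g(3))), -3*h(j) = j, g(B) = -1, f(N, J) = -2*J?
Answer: -1256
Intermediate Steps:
W = -1026 (W = 21 - 3*349 = 21 - 1047 = -1026)
h(j) = -j/3
c(V) = -5 - 3*V (c(V) = -4 + (-2*(-2) - 7)*(V - ⅓*(-1)) = -4 + (4 - 7)*(V + ⅓) = -4 - 3*(⅓ + V) = -4 + (-1 - 3*V) = -5 - 3*V)
W + c(6)*10 = -1026 + (-5 - 3*6)*10 = -1026 + (-5 - 18)*10 = -1026 - 23*10 = -1026 - 230 = -1256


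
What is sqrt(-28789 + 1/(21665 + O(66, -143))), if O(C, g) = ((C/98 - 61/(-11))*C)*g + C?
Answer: I*sqrt(94440431005346954)/1811197 ≈ 169.67*I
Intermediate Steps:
O(C, g) = C + C*g*(61/11 + C/98) (O(C, g) = ((C*(1/98) - 61*(-1/11))*C)*g + C = ((C/98 + 61/11)*C)*g + C = ((61/11 + C/98)*C)*g + C = (C*(61/11 + C/98))*g + C = C*g*(61/11 + C/98) + C = C + C*g*(61/11 + C/98))
sqrt(-28789 + 1/(21665 + O(66, -143))) = sqrt(-28789 + 1/(21665 + (1/1078)*66*(1078 + 5978*(-143) + 11*66*(-143)))) = sqrt(-28789 + 1/(21665 + (1/1078)*66*(1078 - 854854 - 103818))) = sqrt(-28789 + 1/(21665 + (1/1078)*66*(-957594))) = sqrt(-28789 + 1/(21665 - 2872782/49)) = sqrt(-28789 + 1/(-1811197/49)) = sqrt(-28789 - 49/1811197) = sqrt(-52142550482/1811197) = I*sqrt(94440431005346954)/1811197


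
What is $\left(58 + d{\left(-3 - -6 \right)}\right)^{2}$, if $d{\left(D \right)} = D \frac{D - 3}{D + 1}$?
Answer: $3364$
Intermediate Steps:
$d{\left(D \right)} = \frac{D \left(-3 + D\right)}{1 + D}$ ($d{\left(D \right)} = D \frac{-3 + D}{1 + D} = \frac{D \left(-3 + D\right)}{1 + D}$)
$\left(58 + d{\left(-3 - -6 \right)}\right)^{2} = \left(58 + \frac{\left(-3 - -6\right) \left(-3 - -3\right)}{1 - -3}\right)^{2} = \left(58 + \frac{\left(-3 + 6\right) \left(-3 + \left(-3 + 6\right)\right)}{1 + \left(-3 + 6\right)}\right)^{2} = \left(58 + \frac{3 \left(-3 + 3\right)}{1 + 3}\right)^{2} = \left(58 + 3 \cdot \frac{1}{4} \cdot 0\right)^{2} = \left(58 + 0\right)^{2} = 58^{2} = 3364$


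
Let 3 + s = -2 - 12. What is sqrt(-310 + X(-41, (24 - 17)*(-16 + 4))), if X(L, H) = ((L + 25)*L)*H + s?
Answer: 3*I*sqrt(6159) ≈ 235.44*I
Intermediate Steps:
s = -17 (s = -3 + (-2 - 12) = -3 - 14 = -17)
X(L, H) = -17 + H*L*(25 + L) (X(L, H) = ((L + 25)*L)*H - 17 = ((25 + L)*L)*H - 17 = (L*(25 + L))*H - 17 = H*L*(25 + L) - 17 = -17 + H*L*(25 + L))
sqrt(-310 + X(-41, (24 - 17)*(-16 + 4))) = sqrt(-310 + (-17 + ((24 - 17)*(-16 + 4))*(-41)**2 + 25*((24 - 17)*(-16 + 4))*(-41))) = sqrt(-310 + (-17 + (7*(-12))*1681 + 25*(7*(-12))*(-41))) = sqrt(-310 + (-17 - 84*1681 + 25*(-84)*(-41))) = sqrt(-310 + (-17 - 141204 + 86100)) = sqrt(-310 - 55121) = sqrt(-55431) = 3*I*sqrt(6159)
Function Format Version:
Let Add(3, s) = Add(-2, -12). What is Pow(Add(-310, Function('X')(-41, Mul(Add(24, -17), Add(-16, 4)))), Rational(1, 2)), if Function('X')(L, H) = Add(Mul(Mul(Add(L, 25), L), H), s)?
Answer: Mul(3, I, Pow(6159, Rational(1, 2))) ≈ Mul(235.44, I)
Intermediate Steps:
s = -17 (s = Add(-3, Add(-2, -12)) = Add(-3, -14) = -17)
Function('X')(L, H) = Add(-17, Mul(H, L, Add(25, L))) (Function('X')(L, H) = Add(Mul(Mul(Add(L, 25), L), H), -17) = Add(Mul(Mul(Add(25, L), L), H), -17) = Add(Mul(Mul(L, Add(25, L)), H), -17) = Add(Mul(H, L, Add(25, L)), -17) = Add(-17, Mul(H, L, Add(25, L))))
Pow(Add(-310, Function('X')(-41, Mul(Add(24, -17), Add(-16, 4)))), Rational(1, 2)) = Pow(Add(-310, Add(-17, Mul(Mul(Add(24, -17), Add(-16, 4)), Pow(-41, 2)), Mul(25, Mul(Add(24, -17), Add(-16, 4)), -41))), Rational(1, 2)) = Pow(Add(-310, Add(-17, Mul(Mul(7, -12), 1681), Mul(25, Mul(7, -12), -41))), Rational(1, 2)) = Pow(Add(-310, Add(-17, Mul(-84, 1681), Mul(25, -84, -41))), Rational(1, 2)) = Pow(Add(-310, Add(-17, -141204, 86100)), Rational(1, 2)) = Pow(Add(-310, -55121), Rational(1, 2)) = Pow(-55431, Rational(1, 2)) = Mul(3, I, Pow(6159, Rational(1, 2)))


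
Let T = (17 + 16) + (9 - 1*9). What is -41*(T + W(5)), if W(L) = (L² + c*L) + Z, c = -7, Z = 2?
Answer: -1025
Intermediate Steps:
W(L) = 2 + L² - 7*L (W(L) = (L² - 7*L) + 2 = 2 + L² - 7*L)
T = 33 (T = 33 + (9 - 9) = 33 + 0 = 33)
-41*(T + W(5)) = -41*(33 + (2 + 5² - 7*5)) = -41*(33 + (2 + 25 - 35)) = -41*(33 - 8) = -41*25 = -1025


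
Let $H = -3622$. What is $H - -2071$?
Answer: $-1551$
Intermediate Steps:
$H - -2071 = -3622 - -2071 = -3622 + 2071 = -1551$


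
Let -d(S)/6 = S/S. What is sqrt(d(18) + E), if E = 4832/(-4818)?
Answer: I*sqrt(40639830)/2409 ≈ 2.6463*I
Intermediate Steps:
d(S) = -6 (d(S) = -6*S/S = -6*1 = -6)
E = -2416/2409 (E = 4832*(-1/4818) = -2416/2409 ≈ -1.0029)
sqrt(d(18) + E) = sqrt(-6 - 2416/2409) = sqrt(-16870/2409) = I*sqrt(40639830)/2409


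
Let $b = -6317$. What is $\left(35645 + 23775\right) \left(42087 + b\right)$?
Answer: $2125453400$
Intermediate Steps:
$\left(35645 + 23775\right) \left(42087 + b\right) = \left(35645 + 23775\right) \left(42087 - 6317\right) = 59420 \cdot 35770 = 2125453400$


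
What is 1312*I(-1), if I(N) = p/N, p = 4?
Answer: -5248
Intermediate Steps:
I(N) = 4/N
1312*I(-1) = 1312*(4/(-1)) = 1312*(4*(-1)) = 1312*(-4) = -5248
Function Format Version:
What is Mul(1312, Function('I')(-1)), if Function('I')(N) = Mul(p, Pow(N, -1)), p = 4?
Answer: -5248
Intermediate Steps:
Function('I')(N) = Mul(4, Pow(N, -1))
Mul(1312, Function('I')(-1)) = Mul(1312, Mul(4, Pow(-1, -1))) = Mul(1312, Mul(4, -1)) = Mul(1312, -4) = -5248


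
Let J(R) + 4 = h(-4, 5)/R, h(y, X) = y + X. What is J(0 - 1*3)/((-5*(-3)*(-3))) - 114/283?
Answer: -11711/38205 ≈ -0.30653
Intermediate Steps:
h(y, X) = X + y
J(R) = -4 + 1/R (J(R) = -4 + (5 - 4)/R = -4 + 1/R)
J(0 - 1*3)/((-5*(-3)*(-3))) - 114/283 = (-4 + 1/(0 - 1*3))/((-5*(-3)*(-3))) - 114/283 = (-4 + 1/(0 - 3))/((15*(-3))) - 114*1/283 = (-4 + 1/(-3))/(-45) - 114/283 = (-4 - ⅓)*(-1/45) - 114/283 = -13/3*(-1/45) - 114/283 = 13/135 - 114/283 = -11711/38205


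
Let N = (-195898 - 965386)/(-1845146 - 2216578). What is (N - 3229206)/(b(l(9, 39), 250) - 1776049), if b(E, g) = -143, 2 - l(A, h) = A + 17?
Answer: 298094144315/163963674432 ≈ 1.8181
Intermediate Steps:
l(A, h) = -15 - A (l(A, h) = 2 - (A + 17) = 2 - (17 + A) = 2 + (-17 - A) = -15 - A)
N = 290321/1015431 (N = -1161284/(-4061724) = -1161284*(-1/4061724) = 290321/1015431 ≈ 0.28591)
(N - 3229206)/(b(l(9, 39), 250) - 1776049) = (290321/1015431 - 3229206)/(-143 - 1776049) = -3279035587465/1015431/(-1776192) = -3279035587465/1015431*(-1/1776192) = 298094144315/163963674432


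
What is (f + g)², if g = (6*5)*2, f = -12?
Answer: 2304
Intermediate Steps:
g = 60 (g = 30*2 = 60)
(f + g)² = (-12 + 60)² = 48² = 2304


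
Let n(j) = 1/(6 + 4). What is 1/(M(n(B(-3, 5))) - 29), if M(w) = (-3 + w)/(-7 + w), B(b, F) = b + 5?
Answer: -69/1972 ≈ -0.034990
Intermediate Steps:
B(b, F) = 5 + b
n(j) = 1/10
M(w) = (-3 + w)/(-7 + w)
1/(M(n(B(-3, 5))) - 29) = 1/((-3 + 1/10)/(-7 + 1/10) - 29) = 1/(-29/10/(-69/10) - 29) = 1/(-10/69*(-29/10) - 29) = 1/(29/69 - 29) = 1/(-1972/69) = -69/1972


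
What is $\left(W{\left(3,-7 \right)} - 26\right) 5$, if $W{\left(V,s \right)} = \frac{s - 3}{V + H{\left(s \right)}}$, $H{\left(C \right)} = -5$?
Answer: $-105$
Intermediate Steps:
$W{\left(V,s \right)} = \frac{-3 + s}{-5 + V}$ ($W{\left(V,s \right)} = \frac{s - 3}{V - 5} = \frac{-3 + s}{-5 + V}$)
$\left(W{\left(3,-7 \right)} - 26\right) 5 = \left(\frac{-3 - 7}{-5 + 3} - 26\right) 5 = \left(\frac{1}{-2} \left(-10\right) - 26\right) 5 = \left(\left(- \frac{1}{2}\right) \left(-10\right) - 26\right) 5 = \left(5 - 26\right) 5 = \left(-21\right) 5 = -105$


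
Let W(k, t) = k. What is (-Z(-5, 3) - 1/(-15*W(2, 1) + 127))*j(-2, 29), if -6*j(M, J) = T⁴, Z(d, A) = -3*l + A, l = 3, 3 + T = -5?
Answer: -1189888/291 ≈ -4089.0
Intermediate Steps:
T = -8 (T = -3 - 5 = -8)
Z(d, A) = -9 + A (Z(d, A) = -3*3 + A = -9 + A)
j(M, J) = -2048/3 (j(M, J) = -⅙*(-8)⁴ = -⅙*4096 = -2048/3)
(-Z(-5, 3) - 1/(-15*W(2, 1) + 127))*j(-2, 29) = (-(-9 + 3) - 1/(-15*2 + 127))*(-2048/3) = (-1*(-6) - 1/(-30 + 127))*(-2048/3) = (6 - 1/97)*(-2048/3) = (581/97)*(-2048/3) = -1189888/291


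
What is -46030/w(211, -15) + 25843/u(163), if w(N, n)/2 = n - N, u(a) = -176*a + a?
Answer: 650662357/6446650 ≈ 100.93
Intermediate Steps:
u(a) = -175*a
w(N, n) = -2*N + 2*n (w(N, n) = 2*(n - N) = -2*N + 2*n)
-46030/w(211, -15) + 25843/u(163) = -46030/(-2*211 + 2*(-15)) + 25843/((-175*163)) = -46030/(-422 - 30) + 25843/(-28525) = -46030/(-452) + 25843*(-1/28525) = -46030*(-1/452) - 25843/28525 = 23015/226 - 25843/28525 = 650662357/6446650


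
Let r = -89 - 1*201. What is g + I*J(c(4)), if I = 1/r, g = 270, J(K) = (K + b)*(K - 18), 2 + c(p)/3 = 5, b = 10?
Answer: 78471/290 ≈ 270.59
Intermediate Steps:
c(p) = 9 (c(p) = -6 + 3*5 = -6 + 15 = 9)
J(K) = (-18 + K)*(10 + K) (J(K) = (K + 10)*(K - 18) = (10 + K)*(-18 + K) = (-18 + K)*(10 + K))
r = -290 (r = -89 - 201 = -290)
I = -1/290 (I = 1/(-290) = -1/290 ≈ -0.0034483)
g + I*J(c(4)) = 270 - (-180 + 9² - 8*9)/290 = 270 - (-180 + 81 - 72)/290 = 270 - 1/290*(-171) = 270 + 171/290 = 78471/290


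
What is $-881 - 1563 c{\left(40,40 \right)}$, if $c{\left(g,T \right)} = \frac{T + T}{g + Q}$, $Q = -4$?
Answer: $- \frac{13063}{3} \approx -4354.3$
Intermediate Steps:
$c{\left(g,T \right)} = \frac{2 T}{-4 + g}$ ($c{\left(g,T \right)} = \frac{T + T}{g - 4} = \frac{2 T}{-4 + g}$)
$-881 - 1563 c{\left(40,40 \right)} = -881 - 1563 \cdot 2 \cdot 40 \frac{1}{-4 + 40} = -881 - 1563 \cdot 2 \cdot 40 \cdot \frac{1}{36} = -881 - \frac{10420}{3} = - \frac{13063}{3}$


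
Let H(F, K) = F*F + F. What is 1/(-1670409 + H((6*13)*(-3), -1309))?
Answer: -1/1615887 ≈ -6.1885e-7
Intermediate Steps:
H(F, K) = F + F**2 (H(F, K) = F**2 + F = F + F**2)
1/(-1670409 + H((6*13)*(-3), -1309)) = 1/(-1670409 + ((6*13)*(-3))*(1 + (6*13)*(-3))) = 1/(-1670409 + (78*(-3))*(1 + 78*(-3))) = 1/(-1670409 - 234*(1 - 234)) = 1/(-1670409 - 234*(-233)) = 1/(-1670409 + 54522) = 1/(-1615887) = -1/1615887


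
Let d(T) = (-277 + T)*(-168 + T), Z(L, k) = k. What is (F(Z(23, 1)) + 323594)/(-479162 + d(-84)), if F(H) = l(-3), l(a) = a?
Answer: -323591/388190 ≈ -0.83359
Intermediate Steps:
F(H) = -3
(F(Z(23, 1)) + 323594)/(-479162 + d(-84)) = (-3 + 323594)/(-479162 + (46536 + (-84)² - 445*(-84))) = 323591/(-479162 + (46536 + 7056 + 37380)) = 323591/(-479162 + 90972) = 323591/(-388190) = 323591*(-1/388190) = -323591/388190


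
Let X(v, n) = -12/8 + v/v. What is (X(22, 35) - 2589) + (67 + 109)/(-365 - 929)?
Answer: -3350989/1294 ≈ -2589.6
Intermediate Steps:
X(v, n) = -1/2 (X(v, n) = -12*1/8 + 1 = -3/2 + 1 = -1/2)
(X(22, 35) - 2589) + (67 + 109)/(-365 - 929) = (-1/2 - 2589) + (67 + 109)/(-365 - 929) = -5179/2 + 176/(-1294) = -5179/2 + 176*(-1/1294) = -5179/2 - 88/647 = -3350989/1294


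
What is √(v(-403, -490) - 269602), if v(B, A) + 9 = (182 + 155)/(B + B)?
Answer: I*√175149283218/806 ≈ 519.24*I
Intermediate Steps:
v(B, A) = -9 + 337/(2*B) (v(B, A) = -9 + (182 + 155)/(B + B) = -9 + 337/((2*B)) = -9 + 337*(1/(2*B)) = -9 + 337/(2*B))
√(v(-403, -490) - 269602) = √((-9 + (337/2)/(-403)) - 269602) = √((-9 + (337/2)*(-1/403)) - 269602) = √((-9 - 337/806) - 269602) = √(-7591/806 - 269602) = √(-217306803/806) = I*√175149283218/806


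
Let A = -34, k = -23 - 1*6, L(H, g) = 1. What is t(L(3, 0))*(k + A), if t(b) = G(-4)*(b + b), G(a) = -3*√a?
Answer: 756*I ≈ 756.0*I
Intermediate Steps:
t(b) = -12*I*b (t(b) = (-6*I)*(b + b) = (-6*I)*(2*b) = -12*I*b)
k = -29 (k = -23 - 6 = -29)
t(L(3, 0))*(k + A) = (-12*I*1)*(-29 - 34) = -12*I*(-63) = 756*I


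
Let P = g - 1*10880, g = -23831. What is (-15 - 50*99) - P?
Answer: 29746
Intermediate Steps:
P = -34711 (P = -23831 - 1*10880 = -23831 - 10880 = -34711)
(-15 - 50*99) - P = (-15 - 50*99) - 1*(-34711) = (-15 - 4950) + 34711 = -4965 + 34711 = 29746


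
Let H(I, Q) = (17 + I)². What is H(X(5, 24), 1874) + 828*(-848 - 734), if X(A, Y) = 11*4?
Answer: -1306175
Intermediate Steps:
X(A, Y) = 44
H(X(5, 24), 1874) + 828*(-848 - 734) = (17 + 44)² + 828*(-848 - 734) = 61² + 828*(-1582) = 3721 - 1309896 = -1306175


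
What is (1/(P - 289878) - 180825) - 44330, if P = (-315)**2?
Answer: -42926476216/190653 ≈ -2.2516e+5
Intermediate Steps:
P = 99225
(1/(P - 289878) - 180825) - 44330 = (1/(99225 - 289878) - 180825) - 44330 = (1/(-190653) - 180825) - 44330 = (-1/190653 - 180825) - 44330 = -34474828726/190653 - 44330 = -42926476216/190653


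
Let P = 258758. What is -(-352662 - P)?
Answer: 611420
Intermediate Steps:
-(-352662 - P) = -(-352662 - 1*258758) = -(-352662 - 258758) = -1*(-611420) = 611420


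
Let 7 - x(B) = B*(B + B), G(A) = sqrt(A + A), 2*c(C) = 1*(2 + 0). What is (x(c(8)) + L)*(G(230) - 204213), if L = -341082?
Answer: 69652357401 - 682154*sqrt(115) ≈ 6.9645e+10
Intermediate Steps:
c(C) = 1 (c(C) = (1*(2 + 0))/2 = (1*2)/2 = (1/2)*2 = 1)
G(A) = sqrt(2)*sqrt(A) (G(A) = sqrt(2*A) = sqrt(2)*sqrt(A))
x(B) = 7 - 2*B**2 (x(B) = 7 - B*(B + B) = 7 - B*2*B = 7 - 2*B**2)
(x(c(8)) + L)*(G(230) - 204213) = ((7 - 2*1**2) - 341082)*(sqrt(2)*sqrt(230) - 204213) = ((7 - 2*1) - 341082)*(2*sqrt(115) - 204213) = ((7 - 2) - 341082)*(-204213 + 2*sqrt(115)) = (5 - 341082)*(-204213 + 2*sqrt(115)) = -341077*(-204213 + 2*sqrt(115)) = 69652357401 - 682154*sqrt(115)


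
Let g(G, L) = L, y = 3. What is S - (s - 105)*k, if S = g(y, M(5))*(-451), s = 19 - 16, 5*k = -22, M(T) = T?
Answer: -13519/5 ≈ -2703.8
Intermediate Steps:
k = -22/5 (k = (⅕)*(-22) = -22/5 ≈ -4.4000)
s = 3
S = -2255 (S = 5*(-451) = -2255)
S - (s - 105)*k = -2255 - (3 - 105)*(-22)/5 = -2255 - (-102)*(-22)/5 = -2255 - 1*2244/5 = -2255 - 2244/5 = -13519/5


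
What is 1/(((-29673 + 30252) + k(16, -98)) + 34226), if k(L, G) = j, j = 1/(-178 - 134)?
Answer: 312/10859159 ≈ 2.8732e-5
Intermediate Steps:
j = -1/312 (j = 1/(-312) = -1/312 ≈ -0.0032051)
k(L, G) = -1/312
1/(((-29673 + 30252) + k(16, -98)) + 34226) = 1/(((-29673 + 30252) - 1/312) + 34226) = 1/((579 - 1/312) + 34226) = 1/(180647/312 + 34226) = 1/(10859159/312) = 312/10859159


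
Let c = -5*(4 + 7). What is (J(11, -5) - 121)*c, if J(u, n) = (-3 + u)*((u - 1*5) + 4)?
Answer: 2255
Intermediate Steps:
J(u, n) = (-1 + u)*(-3 + u) (J(u, n) = (-3 + u)*((u - 5) + 4) = (-3 + u)*((-5 + u) + 4) = (-3 + u)*(-1 + u) = (-1 + u)*(-3 + u))
c = -55 (c = -5*11 = -55)
(J(11, -5) - 121)*c = ((3 + 11² - 4*11) - 121)*(-55) = ((3 + 121 - 44) - 121)*(-55) = (80 - 121)*(-55) = -41*(-55) = 2255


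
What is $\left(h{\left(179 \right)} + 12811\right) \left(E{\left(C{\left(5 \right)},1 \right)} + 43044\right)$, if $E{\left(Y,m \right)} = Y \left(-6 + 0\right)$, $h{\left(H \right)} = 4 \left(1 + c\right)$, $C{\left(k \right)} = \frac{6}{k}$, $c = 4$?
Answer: $\frac{2761025904}{5} \approx 5.5221 \cdot 10^{8}$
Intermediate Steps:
$h{\left(H \right)} = 20$ ($h{\left(H \right)} = 4 \left(1 + 4\right) = 4 \cdot 5 = 20$)
$E{\left(Y,m \right)} = - 6 Y$ ($E{\left(Y,m \right)} = Y \left(-6\right) = - 6 Y$)
$\left(h{\left(179 \right)} + 12811\right) \left(E{\left(C{\left(5 \right)},1 \right)} + 43044\right) = \left(20 + 12811\right) \left(- 6 \cdot \frac{6}{5} + 43044\right) = 12831 \left(- 6 \cdot 6 \cdot \frac{1}{5} + 43044\right) = 12831 \left(\left(-6\right) \frac{6}{5} + 43044\right) = 12831 \left(- \frac{36}{5} + 43044\right) = 12831 \cdot \frac{215184}{5} = \frac{2761025904}{5}$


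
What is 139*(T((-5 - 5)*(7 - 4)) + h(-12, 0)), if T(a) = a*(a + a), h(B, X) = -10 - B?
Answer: 250478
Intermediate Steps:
T(a) = 2*a² (T(a) = a*(2*a) = 2*a²)
139*(T((-5 - 5)*(7 - 4)) + h(-12, 0)) = 139*(2*((-5 - 5)*(7 - 4))² + (-10 - 1*(-12))) = 139*(2*(-10*3)² + (-10 + 12)) = 139*(2*(-30)² + 2) = 139*(2*900 + 2) = 139*(1800 + 2) = 139*1802 = 250478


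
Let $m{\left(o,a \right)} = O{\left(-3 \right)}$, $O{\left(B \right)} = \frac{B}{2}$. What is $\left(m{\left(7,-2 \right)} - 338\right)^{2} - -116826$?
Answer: $\frac{928345}{4} \approx 2.3209 \cdot 10^{5}$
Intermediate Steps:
$O{\left(B \right)} = \frac{B}{2}$ ($O{\left(B \right)} = B \frac{1}{2} = \frac{B}{2}$)
$m{\left(o,a \right)} = - \frac{3}{2}$ ($m{\left(o,a \right)} = \frac{1}{2} \left(-3\right) = - \frac{3}{2}$)
$\left(m{\left(7,-2 \right)} - 338\right)^{2} - -116826 = \left(- \frac{3}{2} - 338\right)^{2} - -116826 = \left(- \frac{679}{2}\right)^{2} + 116826 = \frac{461041}{4} + 116826 = \frac{928345}{4}$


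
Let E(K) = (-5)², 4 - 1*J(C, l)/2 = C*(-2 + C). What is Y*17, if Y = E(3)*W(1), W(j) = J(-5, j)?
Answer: -26350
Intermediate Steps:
J(C, l) = 8 - 2*C*(-2 + C)
W(j) = -62 (W(j) = 8 - 2*(-5)² + 4*(-5) = 8 - 2*25 - 20 = 8 - 50 - 20 = -62)
E(K) = 25
Y = -1550 (Y = 25*(-62) = -1550)
Y*17 = -1550*17 = -26350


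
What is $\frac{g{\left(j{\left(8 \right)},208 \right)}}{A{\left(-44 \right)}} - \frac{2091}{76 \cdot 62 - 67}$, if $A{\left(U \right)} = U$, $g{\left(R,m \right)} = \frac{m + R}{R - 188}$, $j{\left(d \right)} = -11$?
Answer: $- \frac{17393731}{40671620} \approx -0.42766$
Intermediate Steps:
$g{\left(R,m \right)} = \frac{R + m}{-188 + R}$
$\frac{g{\left(j{\left(8 \right)},208 \right)}}{A{\left(-44 \right)}} - \frac{2091}{76 \cdot 62 - 67} = \frac{\frac{1}{-188 - 11} \left(-11 + 208\right)}{-44} - \frac{2091}{76 \cdot 62 - 67} = \frac{1}{-199} \cdot 197 \left(- \frac{1}{44}\right) - \frac{2091}{4712 - 67} = \left(- \frac{1}{199}\right) 197 \left(- \frac{1}{44}\right) - \frac{2091}{4645} = \left(- \frac{197}{199}\right) \left(- \frac{1}{44}\right) - \frac{2091}{4645} = \frac{197}{8756} - \frac{2091}{4645} = - \frac{17393731}{40671620}$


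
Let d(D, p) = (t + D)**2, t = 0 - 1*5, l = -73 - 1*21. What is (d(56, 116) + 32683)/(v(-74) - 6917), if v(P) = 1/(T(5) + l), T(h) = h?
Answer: -1570138/307807 ≈ -5.1010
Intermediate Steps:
l = -94 (l = -73 - 21 = -94)
t = -5 (t = 0 - 5 = -5)
v(P) = -1/89 (v(P) = 1/(5 - 94) = 1/(-89) = -1/89)
d(D, p) = (-5 + D)**2
(d(56, 116) + 32683)/(v(-74) - 6917) = ((-5 + 56)**2 + 32683)/(-1/89 - 6917) = (51**2 + 32683)/(-615614/89) = (2601 + 32683)*(-89/615614) = 35284*(-89/615614) = -1570138/307807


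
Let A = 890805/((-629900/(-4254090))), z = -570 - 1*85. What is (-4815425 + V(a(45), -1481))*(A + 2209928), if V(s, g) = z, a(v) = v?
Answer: -249549918908175720/6299 ≈ -3.9617e+13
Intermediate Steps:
z = -655 (z = -570 - 85 = -655)
V(s, g) = -655
A = 75791292849/12598 (A = 890805/((-629900*(-1/4254090))) = 890805/(62990/425409) = 890805*(425409/62990) = 75791292849/12598 ≈ 6.0161e+6)
(-4815425 + V(a(45), -1481))*(A + 2209928) = (-4815425 - 655)*(75791292849/12598 + 2209928) = -4816080*103631965793/12598 = -249549918908175720/6299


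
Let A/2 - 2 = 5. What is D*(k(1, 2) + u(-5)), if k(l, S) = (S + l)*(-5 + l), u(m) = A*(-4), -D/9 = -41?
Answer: -25092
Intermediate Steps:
D = 369 (D = -9*(-41) = 369)
A = 14 (A = 4 + 2*5 = 4 + 10 = 14)
u(m) = -56 (u(m) = 14*(-4) = -56)
k(l, S) = (-5 + l)*(S + l)
D*(k(1, 2) + u(-5)) = 369*((1² - 5*2 - 5*1 + 2*1) - 56) = 369*((1 - 10 - 5 + 2) - 56) = 369*(-12 - 56) = 369*(-68) = -25092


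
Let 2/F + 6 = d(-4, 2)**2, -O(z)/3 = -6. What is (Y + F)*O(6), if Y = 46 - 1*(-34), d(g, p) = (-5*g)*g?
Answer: 4603698/3197 ≈ 1440.0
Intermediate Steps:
O(z) = 18 (O(z) = -3*(-6) = 18)
d(g, p) = -5*g**2
Y = 80 (Y = 46 + 34 = 80)
F = 1/3197 (F = 2/(-6 + (-5*(-4)**2)**2) = 2/(-6 + (-5*16)**2) = 2/(-6 + (-80)**2) = 2/(-6 + 6400) = 2/6394 = 2*(1/6394) = 1/3197 ≈ 0.00031279)
(Y + F)*O(6) = (80 + 1/3197)*18 = (255761/3197)*18 = 4603698/3197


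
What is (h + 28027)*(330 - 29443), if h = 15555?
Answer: -1268802766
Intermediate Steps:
(h + 28027)*(330 - 29443) = (15555 + 28027)*(330 - 29443) = 43582*(-29113) = -1268802766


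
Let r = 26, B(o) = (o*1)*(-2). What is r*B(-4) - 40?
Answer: 168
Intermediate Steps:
B(o) = -2*o (B(o) = o*(-2) = -2*o)
r*B(-4) - 40 = 26*(-2*(-4)) - 40 = 26*8 - 40 = 208 - 40 = 168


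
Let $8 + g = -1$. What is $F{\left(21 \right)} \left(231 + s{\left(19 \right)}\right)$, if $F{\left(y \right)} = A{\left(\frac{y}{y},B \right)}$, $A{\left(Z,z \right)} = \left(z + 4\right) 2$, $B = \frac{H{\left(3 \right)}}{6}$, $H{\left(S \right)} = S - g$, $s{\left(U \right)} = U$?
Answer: $3000$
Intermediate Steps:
$g = -9$ ($g = -8 - 1 = -9$)
$H{\left(S \right)} = 9 + S$ ($H{\left(S \right)} = S - -9 = S + 9 = 9 + S$)
$B = 2$ ($B = \frac{9 + 3}{6} = 12 \cdot \frac{1}{6} = 2$)
$A{\left(Z,z \right)} = 8 + 2 z$ ($A{\left(Z,z \right)} = \left(4 + z\right) 2 = 8 + 2 z$)
$F{\left(y \right)} = 12$ ($F{\left(y \right)} = 8 + 2 \cdot 2 = 8 + 4 = 12$)
$F{\left(21 \right)} \left(231 + s{\left(19 \right)}\right) = 12 \left(231 + 19\right) = 12 \cdot 250 = 3000$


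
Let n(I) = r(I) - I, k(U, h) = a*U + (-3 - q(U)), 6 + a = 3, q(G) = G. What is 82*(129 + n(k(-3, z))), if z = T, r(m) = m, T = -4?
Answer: 10578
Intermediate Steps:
a = -3 (a = -6 + 3 = -3)
z = -4
k(U, h) = -3 - 4*U (k(U, h) = -3*U + (-3 - U) = -3 - 4*U)
n(I) = 0 (n(I) = I - I = 0)
82*(129 + n(k(-3, z))) = 82*(129 + 0) = 82*129 = 10578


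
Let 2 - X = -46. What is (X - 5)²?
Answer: 1849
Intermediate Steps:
X = 48 (X = 2 - 1*(-46) = 2 + 46 = 48)
(X - 5)² = (48 - 5)² = 43² = 1849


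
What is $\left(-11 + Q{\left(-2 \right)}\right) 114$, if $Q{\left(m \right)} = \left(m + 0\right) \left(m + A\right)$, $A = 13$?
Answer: $-3762$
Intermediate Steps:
$Q{\left(m \right)} = m \left(13 + m\right)$ ($Q{\left(m \right)} = \left(m + 0\right) \left(m + 13\right) = m \left(13 + m\right)$)
$\left(-11 + Q{\left(-2 \right)}\right) 114 = \left(-11 - 2 \left(13 - 2\right)\right) 114 = \left(-11 - 22\right) 114 = \left(-33\right) 114 = -3762$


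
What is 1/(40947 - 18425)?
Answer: 1/22522 ≈ 4.4401e-5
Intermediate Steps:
1/(40947 - 18425) = 1/22522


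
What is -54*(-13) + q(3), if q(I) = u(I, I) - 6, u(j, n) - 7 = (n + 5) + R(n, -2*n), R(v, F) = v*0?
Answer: 711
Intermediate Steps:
R(v, F) = 0
u(j, n) = 12 + n (u(j, n) = 7 + ((n + 5) + 0) = 7 + ((5 + n) + 0) = 7 + (5 + n) = 12 + n)
q(I) = 6 + I (q(I) = (12 + I) - 6 = 6 + I)
-54*(-13) + q(3) = -54*(-13) + (6 + 3) = 702 + 9 = 711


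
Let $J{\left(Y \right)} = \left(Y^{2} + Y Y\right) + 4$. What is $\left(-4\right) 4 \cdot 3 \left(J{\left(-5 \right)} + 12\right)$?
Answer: $-3168$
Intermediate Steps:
$J{\left(Y \right)} = 4 + 2 Y^{2}$ ($J{\left(Y \right)} = \left(Y^{2} + Y^{2}\right) + 4 = 2 Y^{2} + 4 = 4 + 2 Y^{2}$)
$\left(-4\right) 4 \cdot 3 \left(J{\left(-5 \right)} + 12\right) = \left(-4\right) 4 \cdot 3 \left(\left(4 + 2 \left(-5\right)^{2}\right) + 12\right) = \left(-16\right) 3 \left(\left(4 + 2 \cdot 25\right) + 12\right) = - 48 \left(\left(4 + 50\right) + 12\right) = - 48 \left(54 + 12\right) = \left(-48\right) 66 = -3168$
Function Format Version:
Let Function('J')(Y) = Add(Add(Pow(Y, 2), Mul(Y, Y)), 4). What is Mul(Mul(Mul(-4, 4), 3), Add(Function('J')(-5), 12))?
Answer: -3168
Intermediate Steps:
Function('J')(Y) = Add(4, Mul(2, Pow(Y, 2))) (Function('J')(Y) = Add(Add(Pow(Y, 2), Pow(Y, 2)), 4) = Add(Mul(2, Pow(Y, 2)), 4) = Add(4, Mul(2, Pow(Y, 2))))
Mul(Mul(Mul(-4, 4), 3), Add(Function('J')(-5), 12)) = Mul(Mul(Mul(-4, 4), 3), Add(Add(4, Mul(2, Pow(-5, 2))), 12)) = Mul(Mul(-16, 3), Add(Add(4, Mul(2, 25)), 12)) = Mul(-48, Add(Add(4, 50), 12)) = Mul(-48, Add(54, 12)) = Mul(-48, 66) = -3168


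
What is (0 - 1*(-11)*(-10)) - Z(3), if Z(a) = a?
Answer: -113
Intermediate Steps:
(0 - 1*(-11)*(-10)) - Z(3) = (0 - 1*(-11)*(-10)) - 1*3 = (0 + 11*(-10)) - 3 = (0 - 110) - 3 = -110 - 3 = -113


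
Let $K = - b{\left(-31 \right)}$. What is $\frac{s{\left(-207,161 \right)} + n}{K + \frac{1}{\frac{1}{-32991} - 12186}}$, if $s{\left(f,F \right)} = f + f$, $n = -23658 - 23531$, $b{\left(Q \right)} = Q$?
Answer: $- \frac{19137754450181}{12462845146} \approx -1535.6$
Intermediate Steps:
$K = 31$ ($K = \left(-1\right) \left(-31\right) = 31$)
$n = -47189$
$s{\left(f,F \right)} = 2 f$
$\frac{s{\left(-207,161 \right)} + n}{K + \frac{1}{\frac{1}{-32991} - 12186}} = \frac{2 \left(-207\right) - 47189}{31 + \frac{1}{\frac{1}{-32991} - 12186}} = \frac{-414 - 47189}{31 + \frac{1}{- \frac{1}{32991} - 12186}} = - \frac{47603}{31 + \frac{1}{- \frac{402028327}{32991}}} = - \frac{47603}{31 - \frac{32991}{402028327}} = - \frac{47603}{\frac{12462845146}{402028327}} = \left(-47603\right) \frac{402028327}{12462845146} = - \frac{19137754450181}{12462845146}$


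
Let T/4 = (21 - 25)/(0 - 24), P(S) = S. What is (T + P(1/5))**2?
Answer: 169/225 ≈ 0.75111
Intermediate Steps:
T = 2/3 (T = 4*((21 - 25)/(0 - 24)) = 4*(-4/(-24)) = 4*(-4*(-1/24)) = 4*(1/6) = 2/3 ≈ 0.66667)
(T + P(1/5))**2 = (2/3 + 1/5)**2 = (13/15)**2 = 169/225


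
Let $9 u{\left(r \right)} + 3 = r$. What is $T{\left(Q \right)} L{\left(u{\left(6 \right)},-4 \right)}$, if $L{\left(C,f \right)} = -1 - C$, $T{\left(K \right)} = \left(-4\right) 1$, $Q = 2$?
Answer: $\frac{16}{3} \approx 5.3333$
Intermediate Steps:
$u{\left(r \right)} = - \frac{1}{3} + \frac{r}{9}$
$T{\left(K \right)} = -4$
$T{\left(Q \right)} L{\left(u{\left(6 \right)},-4 \right)} = - 4 \left(-1 - \left(- \frac{1}{3} + \frac{1}{9} \cdot 6\right)\right) = - 4 \left(-1 - \left(- \frac{1}{3} + \frac{2}{3}\right)\right) = - 4 \left(-1 - \frac{1}{3}\right) = \left(-4\right) \left(- \frac{4}{3}\right) = \frac{16}{3}$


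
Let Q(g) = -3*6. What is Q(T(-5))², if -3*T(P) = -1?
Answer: 324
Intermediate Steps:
T(P) = ⅓ (T(P) = -⅓*(-1) = ⅓)
Q(g) = -18
Q(T(-5))² = (-18)² = 324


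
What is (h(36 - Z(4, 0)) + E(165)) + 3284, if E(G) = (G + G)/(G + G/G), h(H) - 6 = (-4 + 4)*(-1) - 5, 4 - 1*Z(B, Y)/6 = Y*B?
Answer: 272820/83 ≈ 3287.0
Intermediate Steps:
Z(B, Y) = 24 - 6*B*Y (Z(B, Y) = 24 - 6*Y*B = 24 - 6*B*Y)
h(H) = 1 (h(H) = 6 + ((-4 + 4)*(-1) - 5) = 6 + (0*(-1) - 5) = 6 + (0 - 5) = 6 - 5 = 1)
E(G) = 2*G/(1 + G) (E(G) = (2*G)/(G + 1) = (2*G)/(1 + G) = 2*G/(1 + G))
(h(36 - Z(4, 0)) + E(165)) + 3284 = (1 + 2*165/(1 + 165)) + 3284 = (1 + 2*165/166) + 3284 = (1 + 2*165*(1/166)) + 3284 = (1 + 165/83) + 3284 = 248/83 + 3284 = 272820/83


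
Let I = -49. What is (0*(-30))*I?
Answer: 0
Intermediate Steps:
(0*(-30))*I = (0*(-30))*(-49) = 0*(-49) = 0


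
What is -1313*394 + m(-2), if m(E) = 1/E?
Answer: -1034645/2 ≈ -5.1732e+5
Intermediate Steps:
-1313*394 + m(-2) = -1313*394 + 1/(-2) = -517322 - 1/2 = -1034645/2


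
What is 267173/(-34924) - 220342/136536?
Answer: -1380436148/149011977 ≈ -9.2639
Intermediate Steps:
267173/(-34924) - 220342/136536 = 267173*(-1/34924) - 220342*1/136536 = -267173/34924 - 110171/68268 = -1380436148/149011977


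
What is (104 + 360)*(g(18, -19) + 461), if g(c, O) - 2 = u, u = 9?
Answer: 219008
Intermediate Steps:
g(c, O) = 11 (g(c, O) = 2 + 9 = 11)
(104 + 360)*(g(18, -19) + 461) = (104 + 360)*(11 + 461) = 464*472 = 219008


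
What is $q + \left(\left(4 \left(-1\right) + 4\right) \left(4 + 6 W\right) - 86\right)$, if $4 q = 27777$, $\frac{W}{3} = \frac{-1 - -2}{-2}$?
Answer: $\frac{27433}{4} \approx 6858.3$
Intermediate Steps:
$W = - \frac{3}{2}$ ($W = 3 \frac{-1 - -2}{-2} = 3 \left(-1 + 2\right) \left(- \frac{1}{2}\right) = 3 \cdot 1 \left(- \frac{1}{2}\right) = 3 \left(- \frac{1}{2}\right) = - \frac{3}{2} \approx -1.5$)
$q = \frac{27777}{4}$ ($q = \frac{1}{4} \cdot 27777 = \frac{27777}{4} \approx 6944.3$)
$q + \left(\left(4 \left(-1\right) + 4\right) \left(4 + 6 W\right) - 86\right) = \frac{27777}{4} - \left(86 - \left(4 \left(-1\right) + 4\right) \left(4 + 6 \left(- \frac{3}{2}\right)\right)\right) = \frac{27777}{4} - \left(86 - \left(-4 + 4\right) \left(4 - 9\right)\right) = \frac{27777}{4} + \left(0 \left(-5\right) - 86\right) = \frac{27777}{4} + \left(0 - 86\right) = \frac{27777}{4} - 86 = \frac{27433}{4}$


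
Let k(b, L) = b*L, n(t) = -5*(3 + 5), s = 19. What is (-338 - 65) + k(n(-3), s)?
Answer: -1163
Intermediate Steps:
n(t) = -40 (n(t) = -5*8 = -40)
k(b, L) = L*b
(-338 - 65) + k(n(-3), s) = (-338 - 65) + 19*(-40) = -403 - 760 = -1163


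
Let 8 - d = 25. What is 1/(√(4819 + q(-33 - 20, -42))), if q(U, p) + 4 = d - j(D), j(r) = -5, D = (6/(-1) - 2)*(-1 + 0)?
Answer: √4803/4803 ≈ 0.014429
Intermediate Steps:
d = -17 (d = 8 - 1*25 = 8 - 25 = -17)
D = 8 (D = (6*(-1) - 2)*(-1) = (-6 - 2)*(-1) = -8*(-1) = 8)
q(U, p) = -16 (q(U, p) = -4 + (-17 - 1*(-5)) = -4 + (-17 + 5) = -4 - 12 = -16)
1/(√(4819 + q(-33 - 20, -42))) = 1/(√(4819 - 16)) = 1/(√4803) = √4803/4803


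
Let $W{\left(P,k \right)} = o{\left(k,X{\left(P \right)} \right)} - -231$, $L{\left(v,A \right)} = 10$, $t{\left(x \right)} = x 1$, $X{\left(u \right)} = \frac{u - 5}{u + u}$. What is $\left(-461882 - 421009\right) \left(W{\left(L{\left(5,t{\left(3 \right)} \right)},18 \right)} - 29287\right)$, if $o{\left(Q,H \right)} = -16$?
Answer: $25667407152$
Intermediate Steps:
$X{\left(u \right)} = \frac{-5 + u}{2 u}$
$t{\left(x \right)} = x$
$W{\left(P,k \right)} = 215$ ($W{\left(P,k \right)} = -16 - -231 = -16 + 231 = 215$)
$\left(-461882 - 421009\right) \left(W{\left(L{\left(5,t{\left(3 \right)} \right)},18 \right)} - 29287\right) = \left(-461882 - 421009\right) \left(215 - 29287\right) = \left(-882891\right) \left(-29072\right) = 25667407152$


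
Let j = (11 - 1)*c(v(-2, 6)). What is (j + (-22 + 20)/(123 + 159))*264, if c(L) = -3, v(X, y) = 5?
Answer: -372328/47 ≈ -7921.9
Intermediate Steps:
j = -30 (j = (11 - 1)*(-3) = 10*(-3) = -30)
(j + (-22 + 20)/(123 + 159))*264 = (-30 + (-22 + 20)/(123 + 159))*264 = (-30 - 2/282)*264 = (-30 - 2*1/282)*264 = (-30 - 1/141)*264 = -4231/141*264 = -372328/47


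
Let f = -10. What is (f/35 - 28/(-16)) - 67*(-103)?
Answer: 193269/28 ≈ 6902.5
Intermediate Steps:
(f/35 - 28/(-16)) - 67*(-103) = (-10/35 - 28/(-16)) - 67*(-103) = (-10*1/35 - 28*(-1/16)) + 6901 = (-2/7 + 7/4) + 6901 = 41/28 + 6901 = 193269/28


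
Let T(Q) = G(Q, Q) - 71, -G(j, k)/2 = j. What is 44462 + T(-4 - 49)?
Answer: 44497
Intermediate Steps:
G(j, k) = -2*j
T(Q) = -71 - 2*Q (T(Q) = -2*Q - 71 = -71 - 2*Q)
44462 + T(-4 - 49) = 44462 + (-71 - 2*(-4 - 49)) = 44462 + (-71 - 2*(-53)) = 44462 + (-71 + 106) = 44462 + 35 = 44497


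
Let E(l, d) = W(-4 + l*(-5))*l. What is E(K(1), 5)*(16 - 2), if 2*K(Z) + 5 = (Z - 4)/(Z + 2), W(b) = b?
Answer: -462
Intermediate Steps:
K(Z) = -5/2 + (-4 + Z)/(2*(2 + Z)) (K(Z) = -5/2 + ((Z - 4)/(Z + 2))/2 = -5/2 + ((-4 + Z)/(2 + Z))/2 = -5/2 + (-4 + Z)/(2*(2 + Z)))
E(l, d) = l*(-4 - 5*l) (E(l, d) = (-4 + l*(-5))*l = (-4 - 5*l)*l = l*(-4 - 5*l))
E(K(1), 5)*(16 - 2) = (-(-7 - 2*1)/(2 + 1)*(4 + 5*((-7 - 2*1)/(2 + 1))))*(16 - 2) = -(-7 - 2)/3*(4 + 5*((-7 - 2)/3))*14 = -(⅓)*(-9)*(4 + 5*((⅓)*(-9)))*14 = -1*(-3)*(4 + 5*(-3))*14 = -1*(-3)*(4 - 15)*14 = -1*(-3)*(-11)*14 = -33*14 = -462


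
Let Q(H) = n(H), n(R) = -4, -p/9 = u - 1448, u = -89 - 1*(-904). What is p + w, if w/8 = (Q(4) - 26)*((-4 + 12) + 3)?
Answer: 3057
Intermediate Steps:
u = 815 (u = -89 + 904 = 815)
p = 5697 (p = -9*(815 - 1448) = -9*(-633) = 5697)
Q(H) = -4
w = -2640 (w = 8*((-4 - 26)*((-4 + 12) + 3)) = 8*(-30*(8 + 3)) = 8*(-30*11) = 8*(-330) = -2640)
p + w = 5697 - 2640 = 3057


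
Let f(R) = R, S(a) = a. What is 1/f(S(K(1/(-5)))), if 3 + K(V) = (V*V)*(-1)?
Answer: -25/76 ≈ -0.32895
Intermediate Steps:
K(V) = -3 - V² (K(V) = -3 + (V*V)*(-1) = -3 + V²*(-1) = -3 - V²)
1/f(S(K(1/(-5)))) = 1/(-3 - (1/(-5))²) = 1/(-3 - (1*(-⅕))²) = 1/(-3 - (-⅕)²) = 1/(-3 - 1*1/25) = 1/(-3 - 1/25) = 1/(-76/25) = -25/76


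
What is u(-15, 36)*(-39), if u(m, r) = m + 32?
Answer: -663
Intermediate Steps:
u(m, r) = 32 + m
u(-15, 36)*(-39) = (32 - 15)*(-39) = 17*(-39) = -663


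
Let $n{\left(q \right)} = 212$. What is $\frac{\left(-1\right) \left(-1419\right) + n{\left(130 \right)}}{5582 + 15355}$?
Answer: $\frac{233}{2991} \approx 0.0779$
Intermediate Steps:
$\frac{\left(-1\right) \left(-1419\right) + n{\left(130 \right)}}{5582 + 15355} = \frac{\left(-1\right) \left(-1419\right) + 212}{5582 + 15355} = \frac{1419 + 212}{20937} = 1631 \cdot \frac{1}{20937} = \frac{233}{2991}$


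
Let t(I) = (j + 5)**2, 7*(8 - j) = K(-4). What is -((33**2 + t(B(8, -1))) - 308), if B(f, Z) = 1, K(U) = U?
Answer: -47294/49 ≈ -965.18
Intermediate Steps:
j = 60/7 (j = 8 - 1/7*(-4) = 8 + 4/7 = 60/7 ≈ 8.5714)
t(I) = 9025/49 (t(I) = (60/7 + 5)**2 = (95/7)**2 = 9025/49)
-((33**2 + t(B(8, -1))) - 308) = -((33**2 + 9025/49) - 308) = -((1089 + 9025/49) - 308) = -(62386/49 - 308) = -1*47294/49 = -47294/49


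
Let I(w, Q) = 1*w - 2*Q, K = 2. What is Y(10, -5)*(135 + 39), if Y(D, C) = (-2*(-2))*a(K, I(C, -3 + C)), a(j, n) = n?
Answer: 7656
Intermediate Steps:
I(w, Q) = w - 2*Q
Y(D, C) = 24 - 4*C (Y(D, C) = (-2*(-2))*(C - 2*(-3 + C)) = 4*(C + (6 - 2*C)) = 4*(6 - C) = 24 - 4*C)
Y(10, -5)*(135 + 39) = (24 - 4*(-5))*(135 + 39) = (24 + 20)*174 = 44*174 = 7656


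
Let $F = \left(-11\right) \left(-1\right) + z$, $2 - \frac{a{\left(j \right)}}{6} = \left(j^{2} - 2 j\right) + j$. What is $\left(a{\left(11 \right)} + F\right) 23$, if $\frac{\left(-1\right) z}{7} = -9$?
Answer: $-13202$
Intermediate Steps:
$z = 63$ ($z = \left(-7\right) \left(-9\right) = 63$)
$a{\left(j \right)} = 12 - 6 j^{2} + 6 j$ ($a{\left(j \right)} = 12 - 6 \left(\left(j^{2} - 2 j\right) + j\right) = 12 - 6 \left(j^{2} - j\right) = 12 - \left(- 6 j + 6 j^{2}\right) = 12 - 6 j^{2} + 6 j$)
$F = 74$ ($F = \left(-11\right) \left(-1\right) + 63 = 11 + 63 = 74$)
$\left(a{\left(11 \right)} + F\right) 23 = \left(\left(12 - 6 \cdot 11^{2} + 6 \cdot 11\right) + 74\right) 23 = \left(\left(12 - 726 + 66\right) + 74\right) 23 = \left(-648 + 74\right) 23 = \left(-574\right) 23 = -13202$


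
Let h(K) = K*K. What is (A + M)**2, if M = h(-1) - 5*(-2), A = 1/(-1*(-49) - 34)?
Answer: 27556/225 ≈ 122.47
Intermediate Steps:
h(K) = K**2
A = 1/15 (A = 1/(49 - 34) = 1/15 ≈ 0.066667)
M = 11 (M = (-1)**2 - 5*(-2) = 1 + 10 = 11)
(A + M)**2 = (1/15 + 11)**2 = (166/15)**2 = 27556/225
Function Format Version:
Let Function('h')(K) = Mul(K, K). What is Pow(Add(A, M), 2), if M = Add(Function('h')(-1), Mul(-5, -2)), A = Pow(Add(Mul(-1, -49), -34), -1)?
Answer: Rational(27556, 225) ≈ 122.47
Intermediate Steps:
Function('h')(K) = Pow(K, 2)
A = Rational(1, 15) (A = Pow(Add(49, -34), -1) = Pow(15, -1) = Rational(1, 15) ≈ 0.066667)
M = 11 (M = Add(Pow(-1, 2), Mul(-5, -2)) = Add(1, 10) = 11)
Pow(Add(A, M), 2) = Pow(Add(Rational(1, 15), 11), 2) = Pow(Rational(166, 15), 2) = Rational(27556, 225)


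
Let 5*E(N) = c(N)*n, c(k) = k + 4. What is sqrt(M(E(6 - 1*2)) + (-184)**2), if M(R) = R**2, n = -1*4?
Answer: 8*sqrt(13241)/5 ≈ 184.11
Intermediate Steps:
c(k) = 4 + k
n = -4
E(N) = -16/5 - 4*N/5 (E(N) = ((4 + N)*(-4))/5 = (-16 - 4*N)/5 = -16/5 - 4*N/5)
sqrt(M(E(6 - 1*2)) + (-184)**2) = sqrt((-16/5 - 4*(6 - 1*2)/5)**2 + (-184)**2) = sqrt((-16/5 - 4*(6 - 2)/5)**2 + 33856) = sqrt((-16/5 - 4/5*4)**2 + 33856) = sqrt((-16/5 - 16/5)**2 + 33856) = sqrt((-32/5)**2 + 33856) = sqrt(1024/25 + 33856) = sqrt(847424/25) = 8*sqrt(13241)/5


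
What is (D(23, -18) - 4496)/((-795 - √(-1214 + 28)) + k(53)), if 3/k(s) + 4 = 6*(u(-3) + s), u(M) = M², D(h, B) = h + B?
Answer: 483505443216/85750211113 - 608189184*I*√1186/85750211113 ≈ 5.6385 - 0.24426*I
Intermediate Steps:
D(h, B) = B + h
k(s) = 3/(50 + 6*s) (k(s) = 3/(-4 + 6*((-3)² + s)) = 3/(-4 + 6*(9 + s)) = 3/(-4 + (54 + 6*s)) = 3/(50 + 6*s))
(D(23, -18) - 4496)/((-795 - √(-1214 + 28)) + k(53)) = ((-18 + 23) - 4496)/((-795 - √(-1214 + 28)) + 3/(2*(25 + 3*53))) = (5 - 4496)/((-795 - √(-1186)) + 3/(2*(25 + 159))) = -4491/((-795 - I*√1186) + (3/2)/184) = -4491/((-795 - I*√1186) + (3/2)*(1/184)) = -4491/((-795 - I*√1186) + 3/368) = -4491/(-292557/368 - I*√1186)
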